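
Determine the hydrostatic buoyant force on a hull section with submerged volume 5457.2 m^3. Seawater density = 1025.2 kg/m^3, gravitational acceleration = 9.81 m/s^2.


Formula: Fb = rho * g * V
Substituting: Fb = 1025.2 * 9.81 * 5457.2
Intermediate: 1025.2 * 9.81 = 10057.212
Result: Fb = 10057.212 * 5457.2 ≈ 54884000 N (5 s.f.)

54884000 N


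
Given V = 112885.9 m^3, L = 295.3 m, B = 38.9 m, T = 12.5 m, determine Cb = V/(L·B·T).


Formula: Cb = V / (L * B * T)
Step 1 — L * B * T = 295.3 * 38.9 * 12.5 = 143589.625 m^3
Step 2 — Cb = 112885.9 / 143589.625 ≈ 0.78617 (5 s.f.)

0.78617


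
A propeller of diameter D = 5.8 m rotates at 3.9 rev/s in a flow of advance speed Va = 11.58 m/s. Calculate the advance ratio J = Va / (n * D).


Formula: J = Va / (n * D)
Step 1 — n * D = 3.9 * 5.8 = 22.62
Step 2 — J = 11.58 / 22.62 ≈ 0.51194 (5 s.f.)

0.51194


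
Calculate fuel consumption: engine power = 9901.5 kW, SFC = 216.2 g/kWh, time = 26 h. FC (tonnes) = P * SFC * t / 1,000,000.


Formula: FC (tonnes) = P * SFC * t / 1,000,000
Step 1 — P * SFC * t = 9901.5 * 216.2 * 26 = 55658311.8 g
Step 2 — FC (tonnes) = 55658311.8 / 1,000,000 ≈ 55.658 tonnes (5 s.f.)

55.658 tonnes


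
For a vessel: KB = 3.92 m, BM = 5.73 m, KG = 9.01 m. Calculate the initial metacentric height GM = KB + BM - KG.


Formula: GM = KB + BM - KG
Step 1 — KM = KB + BM = 3.92 + 5.73 = 9.65 m
Step 2 — GM = KM - KG = 9.65 - 9.01 = 0.64 m

0.64 m


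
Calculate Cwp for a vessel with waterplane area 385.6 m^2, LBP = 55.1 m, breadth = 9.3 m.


Formula: Cwp = Aw / (L * B)
Step 1 — L * B = 55.1 * 9.3 = 512.43 m^2
Step 2 — Cwp = 385.6 / 512.43 ≈ 0.75249 (5 s.f.)

0.75249


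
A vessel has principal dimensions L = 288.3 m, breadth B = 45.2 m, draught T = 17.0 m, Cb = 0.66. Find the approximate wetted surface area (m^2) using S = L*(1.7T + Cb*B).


Formula: S = 1.7*L*T + V/T with V = Cb*L*B*T, i.e. S = L * (1.7*T + Cb*B)
Step 1 — 1.7*T = 1.7 * 17.0 = 28.9 m
Step 2 — Cb*B = 0.66 * 45.2 = 29.832 m
Step 3 — 1.7*T + Cb*B = 28.9 + 29.832 = 58.732 m
Step 4 — S = 288.3 * 58.732 ≈ 16932 m^2 (5 s.f.)

16932 m^2


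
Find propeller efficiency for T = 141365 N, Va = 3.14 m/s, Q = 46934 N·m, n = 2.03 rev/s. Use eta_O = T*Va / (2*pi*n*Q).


Formula: eta = T * Va / (2 * pi * n * Q)
Step 1 — numerator = T * Va = 141365 * 3.14 = 443886.1
Step 2 — 2 * pi * n = 2 * pi * 2.03 = 12.754866
Step 3 — denominator = 12.754866 * 46934 = 598636.88
Step 4 — eta = 443886.1 / 598636.88 ≈ 0.74149 (5 s.f.)

0.74149


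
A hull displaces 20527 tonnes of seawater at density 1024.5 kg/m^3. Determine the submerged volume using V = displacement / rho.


Formula: V = mass / rho
Step 1 — convert tonnes to kg: 20527 t * 1000 = 20527000 kg
Step 2 — V = 20527000 / 1024.5 ≈ 20036 m^3 (5 s.f.)

20036 m^3


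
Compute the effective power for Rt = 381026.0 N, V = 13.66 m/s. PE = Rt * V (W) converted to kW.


Formula: PE = Rt * V / 1000 (kW)
Step 1 — PE (W) = 381026.0 * 13.66 = 5204815.16 W
Step 2 — PE (kW) = 5204815.16 / 1000 ≈ 5204.8 kW (5 s.f.)

5204.8 kW


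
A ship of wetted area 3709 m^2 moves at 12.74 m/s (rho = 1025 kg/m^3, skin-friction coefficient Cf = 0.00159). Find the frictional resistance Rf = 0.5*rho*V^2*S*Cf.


Formula: Rf = 0.5 * rho * V^2 * S * Cf
Step 1 — V^2 = 12.74^2 = 162.3076
Step 2 — 0.5 * rho * V^2 = 0.5 * 1025 * 162.3076 = 83182.645
Step 3 — Rf = 83182.645 * 3709 * 0.00159 ≈ 490550 N (5 s.f.)

490550 N


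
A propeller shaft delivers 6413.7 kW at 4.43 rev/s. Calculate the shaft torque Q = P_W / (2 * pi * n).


Formula: Q = P_W / (2 * pi * n)
Step 1 — P_W = 6413.7 kW * 1000 = 6413700.0 W
Step 2 — 2 * pi * n = 2 * pi * 4.43 = 27.834511
Step 3 — Q = 6413700.0 / 27.834511 ≈ 230420 N·m (5 s.f.)

230420 N·m


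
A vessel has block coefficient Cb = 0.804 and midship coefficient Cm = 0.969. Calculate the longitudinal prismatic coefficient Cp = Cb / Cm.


Formula: Cp = Cb / Cm
Substituting: Cp = 0.804 / 0.969
Result: Cp ≈ 0.82972 (5 s.f.)

0.82972


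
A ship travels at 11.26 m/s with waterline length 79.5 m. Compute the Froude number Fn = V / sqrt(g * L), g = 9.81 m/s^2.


Formula: Fn = V / sqrt(g * L)
Step 1 — g * L = 9.81 * 79.5 = 779.895
Step 2 — sqrt(g * L) = sqrt(779.895) = 27.9266
Step 3 — Fn = 11.26 / 27.9266 ≈ 0.40320 (5 s.f.)

0.40320


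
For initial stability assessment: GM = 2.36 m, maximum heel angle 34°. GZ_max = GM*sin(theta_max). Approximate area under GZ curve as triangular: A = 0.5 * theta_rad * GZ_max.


Formula: GZ_max = GM * sin(theta); Area = 0.5 * theta_rad * GZ_max
Step 1 — GZ_max = 2.36 * sin(34°) = 2.36 * 0.559193 = 1.319695 m
Step 2 — theta_rad = 34 * pi/180 = 0.593412 rad
Step 3 — Area = 0.5 * 0.593412 * 1.319695 ≈ 0.39156 m·rad (5 s.f.)

0.39156 m·rad


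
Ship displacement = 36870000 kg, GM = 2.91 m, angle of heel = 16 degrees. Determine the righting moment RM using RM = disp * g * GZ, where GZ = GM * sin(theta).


Formula: GZ = GM * sin(theta); RM = disp * g * GZ
Step 1 — GZ = 2.91 * sin(16°) = 2.91 * 0.275637 = 0.802104 m
Step 2 — RM = 36870000 * 9.81 * 0.802104 ≈ 290120000 N·m (5 s.f.)

290120000 N·m


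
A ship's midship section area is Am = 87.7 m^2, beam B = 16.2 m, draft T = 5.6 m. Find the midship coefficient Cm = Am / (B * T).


Formula: Cm = Am / (B * T)
Step 1 — B * T = 16.2 * 5.6 = 90.72 m^2
Step 2 — Cm = 87.7 / 90.72 ≈ 0.96671 (5 s.f.)

0.96671


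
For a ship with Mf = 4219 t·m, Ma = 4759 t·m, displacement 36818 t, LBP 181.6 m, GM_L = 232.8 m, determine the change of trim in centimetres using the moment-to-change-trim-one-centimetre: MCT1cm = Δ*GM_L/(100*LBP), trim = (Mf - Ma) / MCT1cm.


Formula: net trimming moment = Mf - Ma; MCT1cm = Δ*GM_L/(100*LBP); trim = net moment / MCT1cm
Step 1 — net trimming moment = 4219 - 4759 = -540 t·m
Step 2 — MCT1cm = 36818 * 232.8 / (100 * 181.6) = 471.9841 t·m/cm
Step 3 — trim = -540 / 471.9841 ≈ -1.1441 cm (5 s.f.)

-1.1441 cm


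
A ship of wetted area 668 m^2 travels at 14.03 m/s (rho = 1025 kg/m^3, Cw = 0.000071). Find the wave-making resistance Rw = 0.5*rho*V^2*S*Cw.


Formula: Rw = 0.5 * rho * V^2 * S * Cw
Step 1 — V^2 = 14.03^2 = 196.8409
Step 2 — 0.5 * rho * V^2 = 0.5 * 1025 * 196.8409 = 100880.96125
Step 3 — Rw = 100880.96125 * 668 * 0.000071 ≈ 4784.6 N (5 s.f.)

4784.6 N


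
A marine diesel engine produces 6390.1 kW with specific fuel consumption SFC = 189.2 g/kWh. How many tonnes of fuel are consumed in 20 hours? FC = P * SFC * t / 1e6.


Formula: FC (tonnes) = P * SFC * t / 1,000,000
Step 1 — P * SFC * t = 6390.1 * 189.2 * 20 = 24180138.4 g
Step 2 — FC (tonnes) = 24180138.4 / 1,000,000 ≈ 24.180 tonnes (5 s.f.)

24.180 tonnes


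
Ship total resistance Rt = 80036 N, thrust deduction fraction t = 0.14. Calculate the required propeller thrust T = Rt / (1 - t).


Formula: T = Rt / (1 - t)
Step 1 — (1 - t) = 1 - 0.14 = 0.86
Step 2 — T = 80036 / 0.86 ≈ 93065 N (5 s.f.)

93065 N


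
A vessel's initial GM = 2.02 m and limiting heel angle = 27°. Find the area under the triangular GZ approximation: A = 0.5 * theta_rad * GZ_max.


Formula: GZ_max = GM * sin(theta); Area = 0.5 * theta_rad * GZ_max
Step 1 — GZ_max = 2.02 * sin(27°) = 2.02 * 0.45399 = 0.91706 m
Step 2 — theta_rad = 27 * pi/180 = 0.471239 rad
Step 3 — Area = 0.5 * 0.471239 * 0.91706 ≈ 0.21608 m·rad (5 s.f.)

0.21608 m·rad


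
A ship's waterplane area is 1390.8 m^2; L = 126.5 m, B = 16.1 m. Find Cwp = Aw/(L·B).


Formula: Cwp = Aw / (L * B)
Step 1 — L * B = 126.5 * 16.1 = 2036.65 m^2
Step 2 — Cwp = 1390.8 / 2036.65 ≈ 0.68289 (5 s.f.)

0.68289


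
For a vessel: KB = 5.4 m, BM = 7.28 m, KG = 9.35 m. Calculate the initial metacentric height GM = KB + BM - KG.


Formula: GM = KB + BM - KG
Step 1 — KM = KB + BM = 5.4 + 7.28 = 12.68 m
Step 2 — GM = KM - KG = 12.68 - 9.35 = 3.33 m

3.33 m


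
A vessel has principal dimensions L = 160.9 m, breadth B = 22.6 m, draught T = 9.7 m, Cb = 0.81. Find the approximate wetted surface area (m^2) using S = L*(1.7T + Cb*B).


Formula: S = 1.7*L*T + V/T with V = Cb*L*B*T, i.e. S = L * (1.7*T + Cb*B)
Step 1 — 1.7*T = 1.7 * 9.7 = 16.49 m
Step 2 — Cb*B = 0.81 * 22.6 = 18.306 m
Step 3 — 1.7*T + Cb*B = 16.49 + 18.306 = 34.796 m
Step 4 — S = 160.9 * 34.796 ≈ 5598.7 m^2 (5 s.f.)

5598.7 m^2


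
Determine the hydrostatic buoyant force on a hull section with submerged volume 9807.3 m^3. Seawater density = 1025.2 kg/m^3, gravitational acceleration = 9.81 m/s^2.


Formula: Fb = rho * g * V
Substituting: Fb = 1025.2 * 9.81 * 9807.3
Intermediate: 1025.2 * 9.81 = 10057.212
Result: Fb = 10057.212 * 9807.3 ≈ 98634000 N (5 s.f.)

98634000 N


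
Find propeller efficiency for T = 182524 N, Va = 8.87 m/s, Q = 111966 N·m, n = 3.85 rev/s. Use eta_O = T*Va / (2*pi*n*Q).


Formula: eta = T * Va / (2 * pi * n * Q)
Step 1 — numerator = T * Va = 182524 * 8.87 = 1618987.88
Step 2 — 2 * pi * n = 2 * pi * 3.85 = 24.190263
Step 3 — denominator = 24.190263 * 111966 = 2708486.99
Step 4 — eta = 1618987.88 / 2708486.99 ≈ 0.59775 (5 s.f.)

0.59775


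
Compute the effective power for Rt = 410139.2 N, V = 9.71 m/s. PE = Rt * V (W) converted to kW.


Formula: PE = Rt * V / 1000 (kW)
Step 1 — PE (W) = 410139.2 * 9.71 = 3982451.632 W
Step 2 — PE (kW) = 3982451.632 / 1000 ≈ 3982.5 kW (5 s.f.)

3982.5 kW


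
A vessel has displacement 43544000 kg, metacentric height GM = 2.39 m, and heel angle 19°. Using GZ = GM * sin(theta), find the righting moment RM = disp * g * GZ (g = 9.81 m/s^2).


Formula: GZ = GM * sin(theta); RM = disp * g * GZ
Step 1 — GZ = 2.39 * sin(19°) = 2.39 * 0.325568 = 0.778108 m
Step 2 — RM = 43544000 * 9.81 * 0.778108 ≈ 332380000 N·m (5 s.f.)

332380000 N·m


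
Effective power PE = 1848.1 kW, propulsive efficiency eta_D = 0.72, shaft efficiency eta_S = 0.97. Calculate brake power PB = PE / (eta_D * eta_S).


Formula: PB = PE / (eta_D * eta_S)
Step 1 — combined efficiency = eta_D * eta_S = 0.72 * 0.97 = 0.6984
Step 2 — PB = 1848.1 / 0.6984 ≈ 2646.2 kW (5 s.f.)

2646.2 kW


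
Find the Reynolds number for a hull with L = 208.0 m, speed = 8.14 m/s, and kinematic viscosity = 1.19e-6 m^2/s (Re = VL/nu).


Formula: Re = V * L / nu
Step 1 — V * L = 8.14 * 208.0 = 1693.12 m^2/s
Step 2 — Re = 1693.12 / 1.19e-6 = 1.42e+09

1.42e+09


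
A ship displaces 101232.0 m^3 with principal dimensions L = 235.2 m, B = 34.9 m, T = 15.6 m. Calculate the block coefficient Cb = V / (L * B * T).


Formula: Cb = V / (L * B * T)
Step 1 — L * B * T = 235.2 * 34.9 * 15.6 = 128052.288 m^3
Step 2 — Cb = 101232.0 / 128052.288 ≈ 0.79055 (5 s.f.)

0.79055


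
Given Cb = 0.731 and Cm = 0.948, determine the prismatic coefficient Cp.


Formula: Cp = Cb / Cm
Substituting: Cp = 0.731 / 0.948
Result: Cp ≈ 0.77110 (5 s.f.)

0.77110


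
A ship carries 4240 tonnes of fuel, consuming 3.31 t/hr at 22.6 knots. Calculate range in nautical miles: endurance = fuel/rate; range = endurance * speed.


Formula: endurance = fuel / rate; range = endurance * speed
Step 1 — endurance = 4240 / 3.31 = 1280.9668 hours
Step 2 — range = 1280.9668 * 22.6 ≈ 28950 nautical miles (5 s.f.)

28950 NM


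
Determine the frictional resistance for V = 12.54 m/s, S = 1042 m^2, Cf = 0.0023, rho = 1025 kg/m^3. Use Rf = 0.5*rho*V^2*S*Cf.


Formula: Rf = 0.5 * rho * V^2 * S * Cf
Step 1 — V^2 = 12.54^2 = 157.2516
Step 2 — 0.5 * rho * V^2 = 0.5 * 1025 * 157.2516 = 80591.445
Step 3 — Rf = 80591.445 * 1042 * 0.0023 ≈ 193150 N (5 s.f.)

193150 N


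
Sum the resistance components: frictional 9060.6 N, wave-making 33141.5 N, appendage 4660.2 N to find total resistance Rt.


Formula: Rt = Rf + Rw + Ra
Substituting: Rt = 9060.6 + 33141.5 + 4660.2
Result: Rt = 46862.3 N

46862.3 N


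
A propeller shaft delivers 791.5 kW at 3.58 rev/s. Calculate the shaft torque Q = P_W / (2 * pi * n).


Formula: Q = P_W / (2 * pi * n)
Step 1 — P_W = 791.5 kW * 1000 = 791500.0 W
Step 2 — 2 * pi * n = 2 * pi * 3.58 = 22.493803
Step 3 — Q = 791500.0 / 22.493803 ≈ 35187 N·m (5 s.f.)

35187 N·m


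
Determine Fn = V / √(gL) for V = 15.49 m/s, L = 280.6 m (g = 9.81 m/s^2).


Formula: Fn = V / sqrt(g * L)
Step 1 — g * L = 9.81 * 280.6 = 2752.686
Step 2 — sqrt(g * L) = sqrt(2752.686) = 52.466046
Step 3 — Fn = 15.49 / 52.466046 ≈ 0.29524 (5 s.f.)

0.29524


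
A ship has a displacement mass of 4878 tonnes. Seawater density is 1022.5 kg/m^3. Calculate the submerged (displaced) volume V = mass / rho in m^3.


Formula: V = mass / rho
Step 1 — convert tonnes to kg: 4878 t * 1000 = 4878000 kg
Step 2 — V = 4878000 / 1022.5 ≈ 4770.7 m^3 (5 s.f.)

4770.7 m^3


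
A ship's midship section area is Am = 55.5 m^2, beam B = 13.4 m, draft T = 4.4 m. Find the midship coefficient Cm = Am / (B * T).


Formula: Cm = Am / (B * T)
Step 1 — B * T = 13.4 * 4.4 = 58.96 m^2
Step 2 — Cm = 55.5 / 58.96 ≈ 0.94132 (5 s.f.)

0.94132


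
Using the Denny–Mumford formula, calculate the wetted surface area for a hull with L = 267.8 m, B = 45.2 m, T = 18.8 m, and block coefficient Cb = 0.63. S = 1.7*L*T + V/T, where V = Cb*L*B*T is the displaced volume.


Formula: S = 1.7*L*T + V/T with V = Cb*L*B*T, i.e. S = L * (1.7*T + Cb*B)
Step 1 — 1.7*T = 1.7 * 18.8 = 31.96 m
Step 2 — Cb*B = 0.63 * 45.2 = 28.476 m
Step 3 — 1.7*T + Cb*B = 31.96 + 28.476 = 60.436 m
Step 4 — S = 267.8 * 60.436 ≈ 16185 m^2 (5 s.f.)

16185 m^2


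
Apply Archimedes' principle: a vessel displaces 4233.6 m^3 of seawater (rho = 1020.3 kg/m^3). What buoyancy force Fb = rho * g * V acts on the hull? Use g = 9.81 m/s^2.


Formula: Fb = rho * g * V
Substituting: Fb = 1020.3 * 9.81 * 4233.6
Intermediate: 1020.3 * 9.81 = 10009.143
Result: Fb = 10009.143 * 4233.6 ≈ 42375000 N (5 s.f.)

42375000 N


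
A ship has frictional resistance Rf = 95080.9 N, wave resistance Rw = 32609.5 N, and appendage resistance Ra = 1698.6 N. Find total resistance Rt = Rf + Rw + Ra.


Formula: Rt = Rf + Rw + Ra
Substituting: Rt = 95080.9 + 32609.5 + 1698.6
Result: Rt = 129389.0 N

129389.0 N


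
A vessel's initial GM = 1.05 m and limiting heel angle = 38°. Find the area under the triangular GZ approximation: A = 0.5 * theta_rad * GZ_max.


Formula: GZ_max = GM * sin(theta); Area = 0.5 * theta_rad * GZ_max
Step 1 — GZ_max = 1.05 * sin(38°) = 1.05 * 0.615661 = 0.646444 m
Step 2 — theta_rad = 38 * pi/180 = 0.663225 rad
Step 3 — Area = 0.5 * 0.663225 * 0.646444 ≈ 0.21437 m·rad (5 s.f.)

0.21437 m·rad


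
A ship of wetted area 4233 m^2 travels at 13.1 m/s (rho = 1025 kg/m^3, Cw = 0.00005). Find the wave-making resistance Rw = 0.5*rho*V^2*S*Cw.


Formula: Rw = 0.5 * rho * V^2 * S * Cw
Step 1 — V^2 = 13.1^2 = 171.61
Step 2 — 0.5 * rho * V^2 = 0.5 * 1025 * 171.61 = 87950.125
Step 3 — Rw = 87950.125 * 4233 * 0.00005 ≈ 18615 N (5 s.f.)

18615 N


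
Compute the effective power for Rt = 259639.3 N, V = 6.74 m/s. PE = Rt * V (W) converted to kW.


Formula: PE = Rt * V / 1000 (kW)
Step 1 — PE (W) = 259639.3 * 6.74 = 1749968.882 W
Step 2 — PE (kW) = 1749968.882 / 1000 ≈ 1750.0 kW (5 s.f.)

1750.0 kW


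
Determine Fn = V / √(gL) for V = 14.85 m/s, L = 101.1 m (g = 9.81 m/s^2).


Formula: Fn = V / sqrt(g * L)
Step 1 — g * L = 9.81 * 101.1 = 991.791
Step 2 — sqrt(g * L) = sqrt(991.791) = 31.492713
Step 3 — Fn = 14.85 / 31.492713 ≈ 0.47154 (5 s.f.)

0.47154


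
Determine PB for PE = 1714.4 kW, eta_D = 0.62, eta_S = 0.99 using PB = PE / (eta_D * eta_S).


Formula: PB = PE / (eta_D * eta_S)
Step 1 — combined efficiency = eta_D * eta_S = 0.62 * 0.99 = 0.6138
Step 2 — PB = 1714.4 / 0.6138 ≈ 2793.1 kW (5 s.f.)

2793.1 kW


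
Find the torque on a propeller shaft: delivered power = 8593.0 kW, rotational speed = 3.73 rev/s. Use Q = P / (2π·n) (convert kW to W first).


Formula: Q = P_W / (2 * pi * n)
Step 1 — P_W = 8593.0 kW * 1000 = 8593000.0 W
Step 2 — 2 * pi * n = 2 * pi * 3.73 = 23.436281
Step 3 — Q = 8593000.0 / 23.436281 ≈ 366650 N·m (5 s.f.)

366650 N·m


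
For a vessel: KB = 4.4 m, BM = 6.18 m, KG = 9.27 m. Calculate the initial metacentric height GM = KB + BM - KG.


Formula: GM = KB + BM - KG
Step 1 — KM = KB + BM = 4.4 + 6.18 = 10.58 m
Step 2 — GM = KM - KG = 10.58 - 9.27 = 1.31 m

1.31 m


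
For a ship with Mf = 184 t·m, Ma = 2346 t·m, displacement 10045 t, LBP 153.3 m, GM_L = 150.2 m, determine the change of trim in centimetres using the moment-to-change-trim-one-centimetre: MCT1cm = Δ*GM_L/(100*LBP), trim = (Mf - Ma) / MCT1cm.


Formula: net trimming moment = Mf - Ma; MCT1cm = Δ*GM_L/(100*LBP); trim = net moment / MCT1cm
Step 1 — net trimming moment = 184 - 2346 = -2162 t·m
Step 2 — MCT1cm = 10045 * 150.2 / (100 * 153.3) = 98.4187 t·m/cm
Step 3 — trim = -2162 / 98.4187 ≈ -21.967 cm (5 s.f.)

-21.967 cm


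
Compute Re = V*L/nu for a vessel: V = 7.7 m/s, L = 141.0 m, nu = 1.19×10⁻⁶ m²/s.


Formula: Re = V * L / nu
Step 1 — V * L = 7.7 * 141.0 = 1085.7 m^2/s
Step 2 — Re = 1085.7 / 1.19e-6 = 9.12e+08

9.12e+08


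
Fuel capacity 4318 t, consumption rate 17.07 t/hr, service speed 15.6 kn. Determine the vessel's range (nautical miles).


Formula: endurance = fuel / rate; range = endurance * speed
Step 1 — endurance = 4318 / 17.07 = 252.9584 hours
Step 2 — range = 252.9584 * 15.6 ≈ 3946.2 nautical miles (5 s.f.)

3946.2 NM


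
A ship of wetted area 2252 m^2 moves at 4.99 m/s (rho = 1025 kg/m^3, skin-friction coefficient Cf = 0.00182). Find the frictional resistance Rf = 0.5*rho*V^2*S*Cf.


Formula: Rf = 0.5 * rho * V^2 * S * Cf
Step 1 — V^2 = 4.99^2 = 24.9001
Step 2 — 0.5 * rho * V^2 = 0.5 * 1025 * 24.9001 = 12761.30125
Step 3 — Rf = 12761.30125 * 2252 * 0.00182 ≈ 52304 N (5 s.f.)

52304 N


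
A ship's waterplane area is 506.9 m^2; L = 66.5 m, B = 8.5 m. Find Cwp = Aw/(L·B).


Formula: Cwp = Aw / (L * B)
Step 1 — L * B = 66.5 * 8.5 = 565.25 m^2
Step 2 — Cwp = 506.9 / 565.25 ≈ 0.89677 (5 s.f.)

0.89677


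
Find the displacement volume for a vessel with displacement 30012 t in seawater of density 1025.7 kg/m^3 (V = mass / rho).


Formula: V = mass / rho
Step 1 — convert tonnes to kg: 30012 t * 1000 = 30012000 kg
Step 2 — V = 30012000 / 1025.7 ≈ 29260 m^3 (5 s.f.)

29260 m^3


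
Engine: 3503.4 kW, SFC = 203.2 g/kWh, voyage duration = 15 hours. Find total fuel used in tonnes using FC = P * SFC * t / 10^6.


Formula: FC (tonnes) = P * SFC * t / 1,000,000
Step 1 — P * SFC * t = 3503.4 * 203.2 * 15 = 10678363.2 g
Step 2 — FC (tonnes) = 10678363.2 / 1,000,000 ≈ 10.678 tonnes (5 s.f.)

10.678 tonnes


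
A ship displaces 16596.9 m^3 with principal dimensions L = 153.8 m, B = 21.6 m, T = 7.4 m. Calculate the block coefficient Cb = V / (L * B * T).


Formula: Cb = V / (L * B * T)
Step 1 — L * B * T = 153.8 * 21.6 * 7.4 = 24583.392 m^3
Step 2 — Cb = 16596.9 / 24583.392 ≈ 0.67513 (5 s.f.)

0.67513


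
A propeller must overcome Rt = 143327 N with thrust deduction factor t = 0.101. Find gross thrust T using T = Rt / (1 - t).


Formula: T = Rt / (1 - t)
Step 1 — (1 - t) = 1 - 0.101 = 0.899
Step 2 — T = 143327 / 0.899 ≈ 159430 N (5 s.f.)

159430 N


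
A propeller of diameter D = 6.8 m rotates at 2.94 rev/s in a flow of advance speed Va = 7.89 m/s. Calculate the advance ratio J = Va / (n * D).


Formula: J = Va / (n * D)
Step 1 — n * D = 2.94 * 6.8 = 19.992
Step 2 — J = 7.89 / 19.992 ≈ 0.39466 (5 s.f.)

0.39466


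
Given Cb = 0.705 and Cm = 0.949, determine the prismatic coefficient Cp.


Formula: Cp = Cb / Cm
Substituting: Cp = 0.705 / 0.949
Result: Cp ≈ 0.74289 (5 s.f.)

0.74289


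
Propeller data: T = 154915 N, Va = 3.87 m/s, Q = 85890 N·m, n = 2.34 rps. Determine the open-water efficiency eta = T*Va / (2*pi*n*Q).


Formula: eta = T * Va / (2 * pi * n * Q)
Step 1 — numerator = T * Va = 154915 * 3.87 = 599521.05
Step 2 — 2 * pi * n = 2 * pi * 2.34 = 14.702654
Step 3 — denominator = 14.702654 * 85890 = 1262810.95
Step 4 — eta = 599521.05 / 1262810.95 ≈ 0.47475 (5 s.f.)

0.47475


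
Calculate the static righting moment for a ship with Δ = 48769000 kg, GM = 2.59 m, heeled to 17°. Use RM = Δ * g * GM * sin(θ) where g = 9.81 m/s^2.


Formula: GZ = GM * sin(theta); RM = disp * g * GZ
Step 1 — GZ = 2.59 * sin(17°) = 2.59 * 0.292372 = 0.757243 m
Step 2 — RM = 48769000 * 9.81 * 0.757243 ≈ 362280000 N·m (5 s.f.)

362280000 N·m


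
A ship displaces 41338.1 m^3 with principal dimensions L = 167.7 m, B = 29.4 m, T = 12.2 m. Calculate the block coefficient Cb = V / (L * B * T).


Formula: Cb = V / (L * B * T)
Step 1 — L * B * T = 167.7 * 29.4 * 12.2 = 60150.636 m^3
Step 2 — Cb = 41338.1 / 60150.636 ≈ 0.68724 (5 s.f.)

0.68724


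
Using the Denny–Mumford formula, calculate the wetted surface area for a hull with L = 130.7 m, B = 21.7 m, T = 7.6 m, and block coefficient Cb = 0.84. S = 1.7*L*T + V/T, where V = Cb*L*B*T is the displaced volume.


Formula: S = 1.7*L*T + V/T with V = Cb*L*B*T, i.e. S = L * (1.7*T + Cb*B)
Step 1 — 1.7*T = 1.7 * 7.6 = 12.92 m
Step 2 — Cb*B = 0.84 * 21.7 = 18.228 m
Step 3 — 1.7*T + Cb*B = 12.92 + 18.228 = 31.148 m
Step 4 — S = 130.7 * 31.148 ≈ 4071.0 m^2 (5 s.f.)

4071.0 m^2


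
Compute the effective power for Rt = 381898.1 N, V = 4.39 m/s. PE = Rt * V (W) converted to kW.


Formula: PE = Rt * V / 1000 (kW)
Step 1 — PE (W) = 381898.1 * 4.39 = 1676532.659 W
Step 2 — PE (kW) = 1676532.659 / 1000 ≈ 1676.5 kW (5 s.f.)

1676.5 kW


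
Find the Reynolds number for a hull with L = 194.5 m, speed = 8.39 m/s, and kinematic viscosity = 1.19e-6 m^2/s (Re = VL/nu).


Formula: Re = V * L / nu
Step 1 — V * L = 8.39 * 194.5 = 1631.855 m^2/s
Step 2 — Re = 1631.855 / 1.19e-6 = 1.37e+09

1.37e+09


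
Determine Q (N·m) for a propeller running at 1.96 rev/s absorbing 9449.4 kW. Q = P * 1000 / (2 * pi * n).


Formula: Q = P_W / (2 * pi * n)
Step 1 — P_W = 9449.4 kW * 1000 = 9449400.0 W
Step 2 — 2 * pi * n = 2 * pi * 1.96 = 12.315043
Step 3 — Q = 9449400.0 / 12.315043 ≈ 767310 N·m (5 s.f.)

767310 N·m


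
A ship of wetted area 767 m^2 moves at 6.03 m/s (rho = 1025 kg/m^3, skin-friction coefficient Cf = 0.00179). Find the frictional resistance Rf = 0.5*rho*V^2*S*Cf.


Formula: Rf = 0.5 * rho * V^2 * S * Cf
Step 1 — V^2 = 6.03^2 = 36.3609
Step 2 — 0.5 * rho * V^2 = 0.5 * 1025 * 36.3609 = 18634.96125
Step 3 — Rf = 18634.96125 * 767 * 0.00179 ≈ 25584 N (5 s.f.)

25584 N


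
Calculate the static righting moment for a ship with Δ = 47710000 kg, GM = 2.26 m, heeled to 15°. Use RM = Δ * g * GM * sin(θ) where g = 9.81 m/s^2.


Formula: GZ = GM * sin(theta); RM = disp * g * GZ
Step 1 — GZ = 2.26 * sin(15°) = 2.26 * 0.258819 = 0.584931 m
Step 2 — RM = 47710000 * 9.81 * 0.584931 ≈ 273770000 N·m (5 s.f.)

273770000 N·m


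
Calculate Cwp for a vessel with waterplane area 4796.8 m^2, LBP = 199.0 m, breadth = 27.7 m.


Formula: Cwp = Aw / (L * B)
Step 1 — L * B = 199.0 * 27.7 = 5512.3 m^2
Step 2 — Cwp = 4796.8 / 5512.3 ≈ 0.87020 (5 s.f.)

0.87020


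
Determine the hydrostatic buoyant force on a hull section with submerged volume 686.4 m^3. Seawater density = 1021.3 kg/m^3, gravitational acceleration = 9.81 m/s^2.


Formula: Fb = rho * g * V
Substituting: Fb = 1021.3 * 9.81 * 686.4
Intermediate: 1021.3 * 9.81 = 10018.953
Result: Fb = 10018.953 * 686.4 ≈ 6877000 N (5 s.f.)

6877000 N


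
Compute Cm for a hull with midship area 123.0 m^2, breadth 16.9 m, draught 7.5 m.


Formula: Cm = Am / (B * T)
Step 1 — B * T = 16.9 * 7.5 = 126.75 m^2
Step 2 — Cm = 123.0 / 126.75 ≈ 0.97041 (5 s.f.)

0.97041


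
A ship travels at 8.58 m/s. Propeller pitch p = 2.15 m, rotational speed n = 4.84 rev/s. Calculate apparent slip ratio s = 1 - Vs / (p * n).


Formula: s = 1 - Vs / (p * n)
Step 1 — p * n = 2.15 * 4.84 = 10.406
Step 2 — Vs / (p*n) = 8.58 / 10.406 = 0.824524 (6 d.p.)
Step 3 — s = 1 - 0.824524 = 0.175476

0.175476


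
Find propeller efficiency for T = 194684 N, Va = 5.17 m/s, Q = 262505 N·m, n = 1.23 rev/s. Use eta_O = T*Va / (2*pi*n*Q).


Formula: eta = T * Va / (2 * pi * n * Q)
Step 1 — numerator = T * Va = 194684 * 5.17 = 1006516.28
Step 2 — 2 * pi * n = 2 * pi * 1.23 = 7.728318
Step 3 — denominator = 7.728318 * 262505 = 2028722.12
Step 4 — eta = 1006516.28 / 2028722.12 ≈ 0.49613 (5 s.f.)

0.49613


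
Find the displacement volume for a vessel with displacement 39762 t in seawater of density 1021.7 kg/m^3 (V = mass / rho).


Formula: V = mass / rho
Step 1 — convert tonnes to kg: 39762 t * 1000 = 39762000 kg
Step 2 — V = 39762000 / 1021.7 ≈ 38917 m^3 (5 s.f.)

38917 m^3


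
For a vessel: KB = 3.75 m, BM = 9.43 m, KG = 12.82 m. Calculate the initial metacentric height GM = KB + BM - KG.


Formula: GM = KB + BM - KG
Step 1 — KM = KB + BM = 3.75 + 9.43 = 13.18 m
Step 2 — GM = KM - KG = 13.18 - 12.82 = 0.36 m

0.36 m


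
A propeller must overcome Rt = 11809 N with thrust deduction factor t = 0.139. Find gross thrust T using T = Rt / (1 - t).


Formula: T = Rt / (1 - t)
Step 1 — (1 - t) = 1 - 0.139 = 0.861
Step 2 — T = 11809 / 0.861 ≈ 13715 N (5 s.f.)

13715 N


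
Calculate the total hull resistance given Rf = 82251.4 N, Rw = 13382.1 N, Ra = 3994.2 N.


Formula: Rt = Rf + Rw + Ra
Substituting: Rt = 82251.4 + 13382.1 + 3994.2
Result: Rt = 99627.7 N

99627.7 N


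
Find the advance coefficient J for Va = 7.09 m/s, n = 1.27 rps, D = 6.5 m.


Formula: J = Va / (n * D)
Step 1 — n * D = 1.27 * 6.5 = 8.255
Step 2 — J = 7.09 / 8.255 ≈ 0.85887 (5 s.f.)

0.85887


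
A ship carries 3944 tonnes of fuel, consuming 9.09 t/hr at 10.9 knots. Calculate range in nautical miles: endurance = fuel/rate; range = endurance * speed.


Formula: endurance = fuel / rate; range = endurance * speed
Step 1 — endurance = 3944 / 9.09 = 433.8834 hours
Step 2 — range = 433.8834 * 10.9 ≈ 4729.3 nautical miles (5 s.f.)

4729.3 NM


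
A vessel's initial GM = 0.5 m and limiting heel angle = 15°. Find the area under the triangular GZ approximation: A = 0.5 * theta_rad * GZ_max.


Formula: GZ_max = GM * sin(theta); Area = 0.5 * theta_rad * GZ_max
Step 1 — GZ_max = 0.5 * sin(15°) = 0.5 * 0.258819 = 0.12941 m
Step 2 — theta_rad = 15 * pi/180 = 0.261799 rad
Step 3 — Area = 0.5 * 0.261799 * 0.12941 ≈ 0.016940 m·rad (5 s.f.)

0.016940 m·rad


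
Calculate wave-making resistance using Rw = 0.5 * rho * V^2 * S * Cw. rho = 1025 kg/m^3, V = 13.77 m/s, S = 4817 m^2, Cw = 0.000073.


Formula: Rw = 0.5 * rho * V^2 * S * Cw
Step 1 — V^2 = 13.77^2 = 189.6129
Step 2 — 0.5 * rho * V^2 = 0.5 * 1025 * 189.6129 = 97176.61125
Step 3 — Rw = 97176.61125 * 4817 * 0.000073 ≈ 34171 N (5 s.f.)

34171 N


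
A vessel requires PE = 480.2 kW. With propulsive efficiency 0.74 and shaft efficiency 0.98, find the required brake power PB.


Formula: PB = PE / (eta_D * eta_S)
Step 1 — combined efficiency = eta_D * eta_S = 0.74 * 0.98 = 0.7252
Step 2 — PB = 480.2 / 0.7252 ≈ 662.16 kW (5 s.f.)

662.16 kW


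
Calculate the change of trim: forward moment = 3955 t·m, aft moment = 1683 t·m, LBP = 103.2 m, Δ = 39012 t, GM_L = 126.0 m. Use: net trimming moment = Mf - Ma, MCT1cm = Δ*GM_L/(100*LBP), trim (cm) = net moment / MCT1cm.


Formula: net trimming moment = Mf - Ma; MCT1cm = Δ*GM_L/(100*LBP); trim = net moment / MCT1cm
Step 1 — net trimming moment = 3955 - 1683 = 2272 t·m
Step 2 — MCT1cm = 39012 * 126.0 / (100 * 103.2) = 476.3093 t·m/cm
Step 3 — trim = 2272 / 476.3093 ≈ 4.7700 cm (5 s.f.)

4.7700 cm


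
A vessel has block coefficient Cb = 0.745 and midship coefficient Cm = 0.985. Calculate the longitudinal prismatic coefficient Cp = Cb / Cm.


Formula: Cp = Cb / Cm
Substituting: Cp = 0.745 / 0.985
Result: Cp ≈ 0.75635 (5 s.f.)

0.75635


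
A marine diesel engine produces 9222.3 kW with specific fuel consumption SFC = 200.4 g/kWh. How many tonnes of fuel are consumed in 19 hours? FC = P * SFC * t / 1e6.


Formula: FC (tonnes) = P * SFC * t / 1,000,000
Step 1 — P * SFC * t = 9222.3 * 200.4 * 19 = 35114829.48 g
Step 2 — FC (tonnes) = 35114829.48 / 1,000,000 ≈ 35.115 tonnes (5 s.f.)

35.115 tonnes


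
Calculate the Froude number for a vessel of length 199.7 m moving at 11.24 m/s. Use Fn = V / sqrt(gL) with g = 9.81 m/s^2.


Formula: Fn = V / sqrt(g * L)
Step 1 — g * L = 9.81 * 199.7 = 1959.057
Step 2 — sqrt(g * L) = sqrt(1959.057) = 44.261236
Step 3 — Fn = 11.24 / 44.261236 ≈ 0.25395 (5 s.f.)

0.25395


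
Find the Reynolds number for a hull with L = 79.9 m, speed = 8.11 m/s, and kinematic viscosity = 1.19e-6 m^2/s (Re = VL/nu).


Formula: Re = V * L / nu
Step 1 — V * L = 8.11 * 79.9 = 647.989 m^2/s
Step 2 — Re = 647.989 / 1.19e-6 = 5.45e+08

5.45e+08


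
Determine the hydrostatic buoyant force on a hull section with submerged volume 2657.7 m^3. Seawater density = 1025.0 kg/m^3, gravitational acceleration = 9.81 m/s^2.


Formula: Fb = rho * g * V
Substituting: Fb = 1025.0 * 9.81 * 2657.7
Intermediate: 1025.0 * 9.81 = 10055.25
Result: Fb = 10055.25 * 2657.7 ≈ 26724000 N (5 s.f.)

26724000 N


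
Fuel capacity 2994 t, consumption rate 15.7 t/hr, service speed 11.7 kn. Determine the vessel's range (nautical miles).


Formula: endurance = fuel / rate; range = endurance * speed
Step 1 — endurance = 2994 / 15.7 = 190.7006 hours
Step 2 — range = 190.7006 * 11.7 ≈ 2231.2 nautical miles (5 s.f.)

2231.2 NM


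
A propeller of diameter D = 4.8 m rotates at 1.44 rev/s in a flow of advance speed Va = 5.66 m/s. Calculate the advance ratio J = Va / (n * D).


Formula: J = Va / (n * D)
Step 1 — n * D = 1.44 * 4.8 = 6.912
Step 2 — J = 5.66 / 6.912 ≈ 0.81887 (5 s.f.)

0.81887


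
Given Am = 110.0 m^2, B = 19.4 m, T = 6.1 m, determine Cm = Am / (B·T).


Formula: Cm = Am / (B * T)
Step 1 — B * T = 19.4 * 6.1 = 118.34 m^2
Step 2 — Cm = 110.0 / 118.34 ≈ 0.92953 (5 s.f.)

0.92953


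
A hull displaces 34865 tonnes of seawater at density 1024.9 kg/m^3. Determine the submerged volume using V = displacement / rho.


Formula: V = mass / rho
Step 1 — convert tonnes to kg: 34865 t * 1000 = 34865000 kg
Step 2 — V = 34865000 / 1024.9 ≈ 34018 m^3 (5 s.f.)

34018 m^3


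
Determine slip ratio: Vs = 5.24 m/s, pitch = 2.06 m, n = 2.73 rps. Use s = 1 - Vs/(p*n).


Formula: s = 1 - Vs / (p * n)
Step 1 — p * n = 2.06 * 2.73 = 5.6238
Step 2 — Vs / (p*n) = 5.24 / 5.6238 = 0.931754 (6 d.p.)
Step 3 — s = 1 - 0.931754 = 0.068246

0.068246


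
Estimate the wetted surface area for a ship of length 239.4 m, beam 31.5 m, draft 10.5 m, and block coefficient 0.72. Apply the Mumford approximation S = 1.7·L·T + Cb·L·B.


Formula: S = 1.7*L*T + V/T with V = Cb*L*B*T, i.e. S = L * (1.7*T + Cb*B)
Step 1 — 1.7*T = 1.7 * 10.5 = 17.85 m
Step 2 — Cb*B = 0.72 * 31.5 = 22.68 m
Step 3 — 1.7*T + Cb*B = 17.85 + 22.68 = 40.53 m
Step 4 — S = 239.4 * 40.53 ≈ 9702.9 m^2 (5 s.f.)

9702.9 m^2


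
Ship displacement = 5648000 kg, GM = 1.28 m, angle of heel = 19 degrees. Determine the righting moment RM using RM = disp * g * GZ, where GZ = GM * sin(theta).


Formula: GZ = GM * sin(theta); RM = disp * g * GZ
Step 1 — GZ = 1.28 * sin(19°) = 1.28 * 0.325568 = 0.416727 m
Step 2 — RM = 5648000 * 9.81 * 0.416727 ≈ 23090000 N·m (5 s.f.)

23090000 N·m


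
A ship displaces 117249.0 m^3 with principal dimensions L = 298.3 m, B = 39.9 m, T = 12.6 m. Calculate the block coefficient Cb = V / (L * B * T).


Formula: Cb = V / (L * B * T)
Step 1 — L * B * T = 298.3 * 39.9 * 12.6 = 149967.342 m^3
Step 2 — Cb = 117249.0 / 149967.342 ≈ 0.78183 (5 s.f.)

0.78183


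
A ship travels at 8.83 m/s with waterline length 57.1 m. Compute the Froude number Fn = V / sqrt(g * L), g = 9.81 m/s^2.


Formula: Fn = V / sqrt(g * L)
Step 1 — g * L = 9.81 * 57.1 = 560.151
Step 2 — sqrt(g * L) = sqrt(560.151) = 23.667509
Step 3 — Fn = 8.83 / 23.667509 ≈ 0.37309 (5 s.f.)

0.37309


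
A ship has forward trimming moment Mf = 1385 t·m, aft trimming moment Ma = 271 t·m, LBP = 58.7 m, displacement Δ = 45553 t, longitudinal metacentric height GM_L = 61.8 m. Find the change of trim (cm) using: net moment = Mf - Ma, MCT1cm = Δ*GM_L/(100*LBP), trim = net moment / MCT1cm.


Formula: net trimming moment = Mf - Ma; MCT1cm = Δ*GM_L/(100*LBP); trim = net moment / MCT1cm
Step 1 — net trimming moment = 1385 - 271 = 1114 t·m
Step 2 — MCT1cm = 45553 * 61.8 / (100 * 58.7) = 479.587 t·m/cm
Step 3 — trim = 1114 / 479.587 ≈ 2.3228 cm (5 s.f.)

2.3228 cm


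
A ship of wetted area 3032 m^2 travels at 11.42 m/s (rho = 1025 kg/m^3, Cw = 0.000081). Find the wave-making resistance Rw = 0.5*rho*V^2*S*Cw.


Formula: Rw = 0.5 * rho * V^2 * S * Cw
Step 1 — V^2 = 11.42^2 = 130.4164
Step 2 — 0.5 * rho * V^2 = 0.5 * 1025 * 130.4164 = 66838.405
Step 3 — Rw = 66838.405 * 3032 * 0.000081 ≈ 16415 N (5 s.f.)

16415 N


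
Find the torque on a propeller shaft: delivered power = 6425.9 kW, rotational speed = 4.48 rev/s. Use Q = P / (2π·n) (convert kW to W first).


Formula: Q = P_W / (2 * pi * n)
Step 1 — P_W = 6425.9 kW * 1000 = 6425900.0 W
Step 2 — 2 * pi * n = 2 * pi * 4.48 = 28.14867
Step 3 — Q = 6425900.0 / 28.14867 ≈ 228280 N·m (5 s.f.)

228280 N·m


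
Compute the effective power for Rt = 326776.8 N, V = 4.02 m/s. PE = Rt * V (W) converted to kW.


Formula: PE = Rt * V / 1000 (kW)
Step 1 — PE (W) = 326776.8 * 4.02 = 1313642.736 W
Step 2 — PE (kW) = 1313642.736 / 1000 ≈ 1313.6 kW (5 s.f.)

1313.6 kW


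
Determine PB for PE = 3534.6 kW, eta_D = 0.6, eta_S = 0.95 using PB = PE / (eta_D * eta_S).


Formula: PB = PE / (eta_D * eta_S)
Step 1 — combined efficiency = eta_D * eta_S = 0.6 * 0.95 = 0.57
Step 2 — PB = 3534.6 / 0.57 ≈ 6201.1 kW (5 s.f.)

6201.1 kW


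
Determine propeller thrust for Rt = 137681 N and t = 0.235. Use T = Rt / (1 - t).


Formula: T = Rt / (1 - t)
Step 1 — (1 - t) = 1 - 0.235 = 0.765
Step 2 — T = 137681 / 0.765 ≈ 179980 N (5 s.f.)

179980 N


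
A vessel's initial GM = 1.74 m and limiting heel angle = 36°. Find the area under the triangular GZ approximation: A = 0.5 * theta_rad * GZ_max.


Formula: GZ_max = GM * sin(theta); Area = 0.5 * theta_rad * GZ_max
Step 1 — GZ_max = 1.74 * sin(36°) = 1.74 * 0.587785 = 1.022746 m
Step 2 — theta_rad = 36 * pi/180 = 0.628319 rad
Step 3 — Area = 0.5 * 0.628319 * 1.022746 ≈ 0.32131 m·rad (5 s.f.)

0.32131 m·rad


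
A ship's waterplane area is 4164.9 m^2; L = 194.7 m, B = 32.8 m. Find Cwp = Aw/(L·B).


Formula: Cwp = Aw / (L * B)
Step 1 — L * B = 194.7 * 32.8 = 6386.16 m^2
Step 2 — Cwp = 4164.9 / 6386.16 ≈ 0.65218 (5 s.f.)

0.65218


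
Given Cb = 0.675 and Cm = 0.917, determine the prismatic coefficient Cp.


Formula: Cp = Cb / Cm
Substituting: Cp = 0.675 / 0.917
Result: Cp ≈ 0.73610 (5 s.f.)

0.73610


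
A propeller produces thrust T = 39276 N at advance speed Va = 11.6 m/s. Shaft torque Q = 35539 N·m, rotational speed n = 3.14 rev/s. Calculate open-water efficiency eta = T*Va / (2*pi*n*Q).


Formula: eta = T * Va / (2 * pi * n * Q)
Step 1 — numerator = T * Va = 39276 * 11.6 = 455601.6
Step 2 — 2 * pi * n = 2 * pi * 3.14 = 19.729202
Step 3 — denominator = 19.729202 * 35539 = 701156.11
Step 4 — eta = 455601.6 / 701156.11 ≈ 0.64979 (5 s.f.)

0.64979


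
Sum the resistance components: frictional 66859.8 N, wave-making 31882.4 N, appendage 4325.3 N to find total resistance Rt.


Formula: Rt = Rf + Rw + Ra
Substituting: Rt = 66859.8 + 31882.4 + 4325.3
Result: Rt = 103067.5 N

103067.5 N


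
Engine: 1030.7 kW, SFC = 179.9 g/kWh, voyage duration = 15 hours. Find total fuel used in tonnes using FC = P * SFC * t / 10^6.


Formula: FC (tonnes) = P * SFC * t / 1,000,000
Step 1 — P * SFC * t = 1030.7 * 179.9 * 15 = 2781343.95 g
Step 2 — FC (tonnes) = 2781343.95 / 1,000,000 ≈ 2.7813 tonnes (5 s.f.)

2.7813 tonnes


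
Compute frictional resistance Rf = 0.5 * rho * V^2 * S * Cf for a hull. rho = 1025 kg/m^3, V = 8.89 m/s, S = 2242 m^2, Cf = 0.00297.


Formula: Rf = 0.5 * rho * V^2 * S * Cf
Step 1 — V^2 = 8.89^2 = 79.0321
Step 2 — 0.5 * rho * V^2 = 0.5 * 1025 * 79.0321 = 40503.95125
Step 3 — Rf = 40503.95125 * 2242 * 0.00297 ≈ 269710 N (5 s.f.)

269710 N


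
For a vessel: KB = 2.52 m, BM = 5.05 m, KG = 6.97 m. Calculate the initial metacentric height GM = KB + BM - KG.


Formula: GM = KB + BM - KG
Step 1 — KM = KB + BM = 2.52 + 5.05 = 7.57 m
Step 2 — GM = KM - KG = 7.57 - 6.97 = 0.6 m

0.6 m


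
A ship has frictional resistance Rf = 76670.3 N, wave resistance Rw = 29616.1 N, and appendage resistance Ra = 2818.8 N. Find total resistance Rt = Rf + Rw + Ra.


Formula: Rt = Rf + Rw + Ra
Substituting: Rt = 76670.3 + 29616.1 + 2818.8
Result: Rt = 109105.2 N

109105.2 N


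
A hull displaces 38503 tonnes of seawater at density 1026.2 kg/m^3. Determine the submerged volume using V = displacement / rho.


Formula: V = mass / rho
Step 1 — convert tonnes to kg: 38503 t * 1000 = 38503000 kg
Step 2 — V = 38503000 / 1026.2 ≈ 37520 m^3 (5 s.f.)

37520 m^3


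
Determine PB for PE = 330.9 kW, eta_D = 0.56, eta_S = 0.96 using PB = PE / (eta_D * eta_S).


Formula: PB = PE / (eta_D * eta_S)
Step 1 — combined efficiency = eta_D * eta_S = 0.56 * 0.96 = 0.5376
Step 2 — PB = 330.9 / 0.5376 ≈ 615.51 kW (5 s.f.)

615.51 kW


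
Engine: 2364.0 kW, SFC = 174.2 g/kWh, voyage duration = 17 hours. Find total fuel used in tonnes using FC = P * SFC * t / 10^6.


Formula: FC (tonnes) = P * SFC * t / 1,000,000
Step 1 — P * SFC * t = 2364.0 * 174.2 * 17 = 7000749.6 g
Step 2 — FC (tonnes) = 7000749.6 / 1,000,000 ≈ 7.0007 tonnes (5 s.f.)

7.0007 tonnes


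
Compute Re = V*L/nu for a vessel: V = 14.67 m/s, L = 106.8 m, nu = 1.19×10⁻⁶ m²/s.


Formula: Re = V * L / nu
Step 1 — V * L = 14.67 * 106.8 = 1566.756 m^2/s
Step 2 — Re = 1566.756 / 1.19e-6 = 1.32e+09

1.32e+09


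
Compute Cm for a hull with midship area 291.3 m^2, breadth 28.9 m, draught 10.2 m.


Formula: Cm = Am / (B * T)
Step 1 — B * T = 28.9 * 10.2 = 294.78 m^2
Step 2 — Cm = 291.3 / 294.78 ≈ 0.98819 (5 s.f.)

0.98819


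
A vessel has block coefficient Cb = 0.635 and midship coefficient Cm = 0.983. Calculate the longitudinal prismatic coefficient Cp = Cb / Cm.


Formula: Cp = Cb / Cm
Substituting: Cp = 0.635 / 0.983
Result: Cp ≈ 0.64598 (5 s.f.)

0.64598


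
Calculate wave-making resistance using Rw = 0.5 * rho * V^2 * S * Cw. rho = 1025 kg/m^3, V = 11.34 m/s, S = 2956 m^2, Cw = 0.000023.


Formula: Rw = 0.5 * rho * V^2 * S * Cw
Step 1 — V^2 = 11.34^2 = 128.5956
Step 2 — 0.5 * rho * V^2 = 0.5 * 1025 * 128.5956 = 65905.245
Step 3 — Rw = 65905.245 * 2956 * 0.000023 ≈ 4480.8 N (5 s.f.)

4480.8 N


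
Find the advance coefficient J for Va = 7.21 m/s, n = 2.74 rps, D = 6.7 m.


Formula: J = Va / (n * D)
Step 1 — n * D = 2.74 * 6.7 = 18.358
Step 2 — J = 7.21 / 18.358 ≈ 0.39274 (5 s.f.)

0.39274


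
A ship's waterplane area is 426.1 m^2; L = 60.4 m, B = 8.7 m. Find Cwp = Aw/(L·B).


Formula: Cwp = Aw / (L * B)
Step 1 — L * B = 60.4 * 8.7 = 525.48 m^2
Step 2 — Cwp = 426.1 / 525.48 ≈ 0.81088 (5 s.f.)

0.81088


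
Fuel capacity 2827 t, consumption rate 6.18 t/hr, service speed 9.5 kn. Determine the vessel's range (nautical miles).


Formula: endurance = fuel / rate; range = endurance * speed
Step 1 — endurance = 2827 / 6.18 = 457.4434 hours
Step 2 — range = 457.4434 * 9.5 ≈ 4345.7 nautical miles (5 s.f.)

4345.7 NM


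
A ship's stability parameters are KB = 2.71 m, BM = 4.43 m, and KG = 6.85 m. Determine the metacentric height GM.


Formula: GM = KB + BM - KG
Step 1 — KM = KB + BM = 2.71 + 4.43 = 7.14 m
Step 2 — GM = KM - KG = 7.14 - 6.85 = 0.29 m

0.29 m
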